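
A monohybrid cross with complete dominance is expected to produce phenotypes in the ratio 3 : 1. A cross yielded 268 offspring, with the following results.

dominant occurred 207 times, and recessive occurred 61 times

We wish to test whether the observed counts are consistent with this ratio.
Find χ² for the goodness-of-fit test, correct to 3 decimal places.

0.716

Ratio total = 4. Expected counts: 268×3/4 = 201, 268×1/4 = 67.
dominant: (207 − 201)²/201 = 36/201 = 0.1791
recessive: (61 − 67)²/67 = 36/67 = 0.5373
Sum = 0.716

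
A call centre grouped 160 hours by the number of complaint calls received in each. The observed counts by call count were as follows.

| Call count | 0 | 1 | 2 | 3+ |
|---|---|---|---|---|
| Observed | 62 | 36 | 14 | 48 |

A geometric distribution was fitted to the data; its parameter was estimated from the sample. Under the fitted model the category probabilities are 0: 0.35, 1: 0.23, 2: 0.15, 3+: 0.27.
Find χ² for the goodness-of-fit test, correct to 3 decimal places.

Expected counts E_i = n·p_i: 160×0.35 = 56, 160×0.23 = 36.8, 160×0.15 = 24, 160×0.27 = 43.2.
χ² = (62−56)²/56 + (36−36.8)²/36.8 + (14−24)²/24 + (48−43.2)²/43.2
   = 0.6429 + 0.0174 + 4.1667 + 0.5333
Sum = 5.360

5.360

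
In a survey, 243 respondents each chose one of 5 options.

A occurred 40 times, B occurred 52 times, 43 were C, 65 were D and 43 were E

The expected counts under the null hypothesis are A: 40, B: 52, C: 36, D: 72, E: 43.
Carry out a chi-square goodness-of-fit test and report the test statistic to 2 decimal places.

2.04

χ² = (40−40)²/40 + (52−52)²/52 + (43−36)²/36 + (65−72)²/72 + (43−43)²/43
   = 0.000 + 0.000 + 1.361 + 0.681 + 0.000
Sum = 2.04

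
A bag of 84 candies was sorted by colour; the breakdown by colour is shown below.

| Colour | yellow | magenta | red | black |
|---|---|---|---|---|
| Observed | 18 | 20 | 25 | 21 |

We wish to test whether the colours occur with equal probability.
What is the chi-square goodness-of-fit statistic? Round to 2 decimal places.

1.24

Under H₀ each category has probability 1/4, so each expected count is 84/4 = 21.
yellow: (18 − 21)²/21 = 9/21 = 0.429
magenta: (20 − 21)²/21 = 1/21 = 0.048
red: (25 − 21)²/21 = 16/21 = 0.762
black: (21 − 21)²/21 = 0/21 = 0.000
Sum = 1.24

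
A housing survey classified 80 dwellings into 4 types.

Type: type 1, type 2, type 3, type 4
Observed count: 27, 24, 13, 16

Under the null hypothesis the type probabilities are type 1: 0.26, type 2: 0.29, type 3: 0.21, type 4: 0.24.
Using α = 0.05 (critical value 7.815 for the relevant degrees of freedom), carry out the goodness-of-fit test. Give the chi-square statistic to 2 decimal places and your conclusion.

Expected counts E_i = n·p_i: 80×0.26 = 20.8, 80×0.29 = 23.2, 80×0.21 = 16.8, 80×0.24 = 19.2.
type 1: (27 − 20.8)²/20.8 = 38.44/20.8 = 1.848
type 2: (24 − 23.2)²/23.2 = 0.64/23.2 = 0.028
type 3: (13 − 16.8)²/16.8 = 14.44/16.8 = 0.860
type 4: (16 − 19.2)²/19.2 = 10.24/19.2 = 0.533
Sum = 3.27
df = 3. Since 3.27 < 7.815, we do not reject H₀.

3.27; do not reject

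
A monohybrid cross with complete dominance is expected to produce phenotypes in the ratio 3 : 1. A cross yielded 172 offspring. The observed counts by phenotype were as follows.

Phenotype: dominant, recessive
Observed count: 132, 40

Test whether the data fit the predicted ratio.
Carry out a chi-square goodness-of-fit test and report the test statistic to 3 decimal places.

0.279

Ratio total = 4. Expected counts: 172×3/4 = 129, 172×1/4 = 43.
cat            O        E   (O−E)²/E
dominant     132      129     0.0698
recessive     40       43     0.2093
Sum = 0.279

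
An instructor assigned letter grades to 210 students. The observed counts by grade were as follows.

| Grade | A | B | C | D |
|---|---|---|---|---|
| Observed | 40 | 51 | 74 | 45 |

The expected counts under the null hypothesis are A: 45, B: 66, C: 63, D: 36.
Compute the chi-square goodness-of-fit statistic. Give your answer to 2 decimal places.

8.14

A: (40 − 45)²/45 = 25/45 = 0.556
B: (51 − 66)²/66 = 225/66 = 3.409
C: (74 − 63)²/63 = 121/63 = 1.921
D: (45 − 36)²/36 = 81/36 = 2.250
Sum = 8.14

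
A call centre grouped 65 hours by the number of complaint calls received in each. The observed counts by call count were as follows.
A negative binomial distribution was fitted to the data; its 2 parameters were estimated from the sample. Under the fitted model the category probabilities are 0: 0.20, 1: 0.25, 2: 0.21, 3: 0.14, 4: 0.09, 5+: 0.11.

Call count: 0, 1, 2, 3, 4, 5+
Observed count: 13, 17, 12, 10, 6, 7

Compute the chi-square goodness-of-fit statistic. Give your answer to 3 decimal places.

0.330

Expected counts E_i = n·p_i: 65×0.20 = 13, 65×0.25 = 16.25, 65×0.21 = 13.65, 65×0.14 = 9.1, 65×0.09 = 5.85, 65×0.11 = 7.15.
χ² = (13−13)²/13 + (17−16.25)²/16.25 + (12−13.65)²/13.65 + (10−9.1)²/9.1 + (6−5.85)²/5.85 + (7−7.15)²/7.15
   = 0.0000 + 0.0346 + 0.1995 + 0.0890 + 0.0038 + 0.0031
Sum = 0.330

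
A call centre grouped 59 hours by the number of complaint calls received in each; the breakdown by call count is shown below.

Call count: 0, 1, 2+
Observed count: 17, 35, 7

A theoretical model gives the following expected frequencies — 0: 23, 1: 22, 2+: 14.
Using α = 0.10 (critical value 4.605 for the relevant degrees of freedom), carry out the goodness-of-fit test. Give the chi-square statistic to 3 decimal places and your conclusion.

χ² = (17−23)²/23 + (35−22)²/22 + (7−14)²/14
   = 1.5652 + 7.6818 + 3.5000
Sum = 12.747
df = 2. Since 12.747 > 4.605, we reject H₀.

12.747; reject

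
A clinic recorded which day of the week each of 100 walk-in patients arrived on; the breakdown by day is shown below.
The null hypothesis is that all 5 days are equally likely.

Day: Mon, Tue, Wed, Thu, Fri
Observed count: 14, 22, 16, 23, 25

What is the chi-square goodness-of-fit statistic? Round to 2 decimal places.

4.50

Expected count for each of the 5 categories: 100/5 = 20.
cat         O        E   (O−E)²/E
Mon        14       20      1.800
Tue        22       20      0.200
Wed        16       20      0.800
Thu        23       20      0.450
Fri        25       20      1.250
Sum = 4.50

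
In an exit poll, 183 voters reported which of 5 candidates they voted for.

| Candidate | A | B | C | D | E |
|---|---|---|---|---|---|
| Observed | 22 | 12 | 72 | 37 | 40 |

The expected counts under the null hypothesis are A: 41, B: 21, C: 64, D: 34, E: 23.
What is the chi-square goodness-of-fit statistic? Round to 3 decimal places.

26.492

χ² = (22−41)²/41 + (12−21)²/21 + (72−64)²/64 + (37−34)²/34 + (40−23)²/23
   = 8.8049 + 3.8571 + 1.0000 + 0.2647 + 12.5652
Sum = 26.492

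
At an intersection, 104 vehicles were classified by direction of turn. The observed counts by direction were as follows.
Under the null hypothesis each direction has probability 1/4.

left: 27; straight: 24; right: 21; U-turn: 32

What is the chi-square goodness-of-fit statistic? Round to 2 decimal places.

2.54

Under H₀ each category has probability 1/4, so each expected count is 104/4 = 26.
χ² = (27−26)²/26 + (24−26)²/26 + (21−26)²/26 + (32−26)²/26
   = 0.038 + 0.154 + 0.962 + 1.385
Sum = 2.54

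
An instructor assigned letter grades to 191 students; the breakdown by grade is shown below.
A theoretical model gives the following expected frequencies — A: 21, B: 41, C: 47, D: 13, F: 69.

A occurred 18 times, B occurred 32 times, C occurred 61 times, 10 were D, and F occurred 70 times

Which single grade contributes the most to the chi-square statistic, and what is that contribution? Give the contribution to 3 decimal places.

A: (18 − 21)²/21 = 9/21 = 0.4286
B: (32 − 41)²/41 = 81/41 = 1.9756
C: (61 − 47)²/47 = 196/47 = 4.1702
D: (10 − 13)²/13 = 9/13 = 0.6923
F: (70 − 69)²/69 = 1/69 = 0.0145
The largest term is for C: 4.170.

C, 4.170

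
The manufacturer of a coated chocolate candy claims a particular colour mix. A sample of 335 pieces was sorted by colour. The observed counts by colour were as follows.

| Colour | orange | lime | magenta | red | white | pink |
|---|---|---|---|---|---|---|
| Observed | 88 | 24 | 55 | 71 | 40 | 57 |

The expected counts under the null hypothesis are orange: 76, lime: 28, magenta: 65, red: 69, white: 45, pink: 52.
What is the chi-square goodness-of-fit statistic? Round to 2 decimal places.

5.10

orange: (88 − 76)²/76 = 144/76 = 1.895
lime: (24 − 28)²/28 = 16/28 = 0.571
magenta: (55 − 65)²/65 = 100/65 = 1.538
red: (71 − 69)²/69 = 4/69 = 0.058
white: (40 − 45)²/45 = 25/45 = 0.556
pink: (57 − 52)²/52 = 25/52 = 0.481
Sum = 5.10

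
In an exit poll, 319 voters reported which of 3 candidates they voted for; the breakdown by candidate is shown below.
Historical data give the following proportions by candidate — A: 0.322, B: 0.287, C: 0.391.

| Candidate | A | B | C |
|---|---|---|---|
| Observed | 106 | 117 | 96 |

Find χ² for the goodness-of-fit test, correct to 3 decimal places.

13.795

Expected counts E_i = n·p_i: 319×0.322 = 102.718, 319×0.287 = 91.553, 319×0.391 = 124.729.
A: (106 − 102.718)²/102.718 = 10.771524/102.718 = 0.1049
B: (117 − 91.553)²/91.553 = 647.549809/91.553 = 7.0730
C: (96 − 124.729)²/124.729 = 825.355441/124.729 = 6.6172
Sum = 13.795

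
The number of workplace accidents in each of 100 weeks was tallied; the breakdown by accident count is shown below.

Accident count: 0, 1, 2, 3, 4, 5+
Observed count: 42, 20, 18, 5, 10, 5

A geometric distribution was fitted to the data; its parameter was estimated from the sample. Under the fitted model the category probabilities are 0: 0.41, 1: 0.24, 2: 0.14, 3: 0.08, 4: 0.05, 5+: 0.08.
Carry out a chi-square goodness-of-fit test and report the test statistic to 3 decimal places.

9.084

Expected counts E_i = n·p_i: 100×0.41 = 41, 100×0.24 = 24, 100×0.14 = 14, 100×0.08 = 8, 100×0.05 = 5, 100×0.08 = 8.
0: (42 − 41)²/41 = 1/41 = 0.0244
1: (20 − 24)²/24 = 16/24 = 0.6667
2: (18 − 14)²/14 = 16/14 = 1.1429
3: (5 − 8)²/8 = 9/8 = 1.1250
4: (10 − 5)²/5 = 25/5 = 5.0000
5+: (5 − 8)²/8 = 9/8 = 1.1250
Sum = 9.084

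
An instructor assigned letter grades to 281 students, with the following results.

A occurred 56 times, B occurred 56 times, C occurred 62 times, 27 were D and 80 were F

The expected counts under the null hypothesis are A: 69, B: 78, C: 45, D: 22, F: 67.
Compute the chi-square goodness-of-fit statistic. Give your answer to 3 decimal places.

18.735

A: (56 − 69)²/69 = 169/69 = 2.4493
B: (56 − 78)²/78 = 484/78 = 6.2051
C: (62 − 45)²/45 = 289/45 = 6.4222
D: (27 − 22)²/22 = 25/22 = 1.1364
F: (80 − 67)²/67 = 169/67 = 2.5224
Sum = 18.735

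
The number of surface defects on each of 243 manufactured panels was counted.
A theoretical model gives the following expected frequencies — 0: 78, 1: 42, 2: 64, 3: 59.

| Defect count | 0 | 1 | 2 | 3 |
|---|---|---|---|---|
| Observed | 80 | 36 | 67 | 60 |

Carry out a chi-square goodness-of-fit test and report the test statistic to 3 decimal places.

cat         O        E   (O−E)²/E
0          80       78     0.0513
1          36       42     0.8571
2          67       64     0.1406
3          60       59     0.0169
Sum = 1.066

1.066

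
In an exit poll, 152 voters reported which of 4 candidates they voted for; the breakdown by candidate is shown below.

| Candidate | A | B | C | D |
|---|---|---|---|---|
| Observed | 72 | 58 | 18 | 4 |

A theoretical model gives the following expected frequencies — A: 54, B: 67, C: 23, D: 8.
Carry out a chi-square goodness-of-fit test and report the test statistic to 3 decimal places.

cat         O        E   (O−E)²/E
A          72       54     6.0000
B          58       67     1.2090
C          18       23     1.0870
D           4        8     2.0000
Sum = 10.296

10.296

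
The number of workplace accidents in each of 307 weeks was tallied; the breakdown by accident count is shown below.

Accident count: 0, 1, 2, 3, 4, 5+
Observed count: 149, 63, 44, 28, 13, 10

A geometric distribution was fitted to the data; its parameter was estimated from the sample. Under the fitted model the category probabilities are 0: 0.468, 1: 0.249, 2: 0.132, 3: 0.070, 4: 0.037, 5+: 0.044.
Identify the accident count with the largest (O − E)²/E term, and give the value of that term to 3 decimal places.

1, 2.364

Expected counts E_i = n·p_i: 307×0.468 = 143.676, 307×0.249 = 76.443, 307×0.132 = 40.524, 307×0.070 = 21.49, 307×0.037 = 11.359, 307×0.044 = 13.508.
χ² = (149−143.676)²/143.676 + (63−76.443)²/76.443 + (44−40.524)²/40.524 + (28−21.49)²/21.49 + (13−11.359)²/11.359 + (10−13.508)²/13.508
   = 0.1973 + 2.3640 + 0.2982 + 1.9721 + 0.2371 + 0.9110
The largest term is for 1: 2.364.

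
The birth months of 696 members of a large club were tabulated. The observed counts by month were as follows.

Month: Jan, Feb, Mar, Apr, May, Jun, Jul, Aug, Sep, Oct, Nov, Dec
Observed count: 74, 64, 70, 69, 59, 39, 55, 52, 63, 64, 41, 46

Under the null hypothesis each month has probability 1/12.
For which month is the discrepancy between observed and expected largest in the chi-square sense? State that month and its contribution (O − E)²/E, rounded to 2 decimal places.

Expected count for each of the 12 categories: 696/12 = 58.
Jan: (74 − 58)²/58 = 256/58 = 4.414
Feb: (64 − 58)²/58 = 36/58 = 0.621
Mar: (70 − 58)²/58 = 144/58 = 2.483
Apr: (69 − 58)²/58 = 121/58 = 2.086
May: (59 − 58)²/58 = 1/58 = 0.017
Jun: (39 − 58)²/58 = 361/58 = 6.224
Jul: (55 − 58)²/58 = 9/58 = 0.155
Aug: (52 − 58)²/58 = 36/58 = 0.621
Sep: (63 − 58)²/58 = 25/58 = 0.431
Oct: (64 − 58)²/58 = 36/58 = 0.621
Nov: (41 − 58)²/58 = 289/58 = 4.983
Dec: (46 − 58)²/58 = 144/58 = 2.483
The largest term is for Jun: 6.22.

Jun, 6.22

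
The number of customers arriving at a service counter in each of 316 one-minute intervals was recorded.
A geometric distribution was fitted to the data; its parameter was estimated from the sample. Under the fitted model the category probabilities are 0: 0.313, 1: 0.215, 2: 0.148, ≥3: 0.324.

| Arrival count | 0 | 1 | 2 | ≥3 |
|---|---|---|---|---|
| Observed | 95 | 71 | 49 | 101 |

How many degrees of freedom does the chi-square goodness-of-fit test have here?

2

There are k = 4 categories and 1 parameter estimated from the data, so df = 4 − 1 − 1 = 2.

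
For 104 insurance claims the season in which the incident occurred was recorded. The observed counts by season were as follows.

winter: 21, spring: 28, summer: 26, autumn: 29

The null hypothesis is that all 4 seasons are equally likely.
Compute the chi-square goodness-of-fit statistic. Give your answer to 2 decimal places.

Under H₀ each category has probability 1/4, so each expected count is 104/4 = 26.
cat         O        E   (O−E)²/E
winter     21       26      0.962
spring     28       26      0.154
summer     26       26      0.000
autumn     29       26      0.346
Sum = 1.46

1.46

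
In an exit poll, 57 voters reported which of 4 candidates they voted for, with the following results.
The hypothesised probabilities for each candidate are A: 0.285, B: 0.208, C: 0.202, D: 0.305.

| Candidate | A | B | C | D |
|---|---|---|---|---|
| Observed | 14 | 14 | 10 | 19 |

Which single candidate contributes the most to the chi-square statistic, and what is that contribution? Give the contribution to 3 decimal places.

B, 0.388

Expected counts E_i = n·p_i: 57×0.285 = 16.245, 57×0.208 = 11.856, 57×0.202 = 11.514, 57×0.305 = 17.385.
cat         O        E   (O−E)²/E
A          14   16.245     0.3103
B          14   11.856     0.3877
C          10   11.514     0.1991
D          19   17.385     0.1500
The largest term is for B: 0.388.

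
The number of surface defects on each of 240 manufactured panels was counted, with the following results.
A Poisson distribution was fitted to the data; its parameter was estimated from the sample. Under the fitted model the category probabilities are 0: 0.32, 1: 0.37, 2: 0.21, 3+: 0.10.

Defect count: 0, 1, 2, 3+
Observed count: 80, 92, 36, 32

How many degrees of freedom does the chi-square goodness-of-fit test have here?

There are k = 4 categories and 1 parameter estimated from the data, so df = 4 − 1 − 1 = 2.

2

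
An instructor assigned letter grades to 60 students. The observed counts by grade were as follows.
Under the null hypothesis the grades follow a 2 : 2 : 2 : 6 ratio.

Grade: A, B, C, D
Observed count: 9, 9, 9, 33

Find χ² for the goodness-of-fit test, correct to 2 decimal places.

0.60

Ratio total = 12. Expected counts: 60×2/12 = 10, 60×2/12 = 10, 60×2/12 = 10, 60×6/12 = 30.
A: (9 − 10)²/10 = 1/10 = 0.100
B: (9 − 10)²/10 = 1/10 = 0.100
C: (9 − 10)²/10 = 1/10 = 0.100
D: (33 − 30)²/30 = 9/30 = 0.300
Sum = 0.60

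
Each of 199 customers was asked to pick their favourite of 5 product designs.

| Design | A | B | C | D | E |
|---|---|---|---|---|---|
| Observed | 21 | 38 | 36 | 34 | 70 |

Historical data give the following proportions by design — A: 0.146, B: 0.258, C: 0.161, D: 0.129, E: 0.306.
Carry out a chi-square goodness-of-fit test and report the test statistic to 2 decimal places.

10.25

Expected counts E_i = n·p_i: 199×0.146 = 29.054, 199×0.258 = 51.342, 199×0.161 = 32.039, 199×0.129 = 25.671, 199×0.306 = 60.894.
A: (21 − 29.054)²/29.054 = 64.866916/29.054 = 2.233
B: (38 − 51.342)²/51.342 = 178.008964/51.342 = 3.467
C: (36 − 32.039)²/32.039 = 15.689521/32.039 = 0.490
D: (34 − 25.671)²/25.671 = 69.372241/25.671 = 2.702
E: (70 − 60.894)²/60.894 = 82.919236/60.894 = 1.362
Sum = 10.25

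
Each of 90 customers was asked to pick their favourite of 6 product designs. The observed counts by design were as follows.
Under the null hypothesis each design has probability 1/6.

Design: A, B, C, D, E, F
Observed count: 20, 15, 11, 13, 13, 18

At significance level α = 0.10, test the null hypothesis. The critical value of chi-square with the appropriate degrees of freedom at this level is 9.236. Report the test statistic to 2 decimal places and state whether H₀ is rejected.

3.87; do not reject

Expected count for each of the 6 categories: 90/6 = 15.
cat         O        E   (O−E)²/E
A          20       15      1.667
B          15       15      0.000
C          11       15      1.067
D          13       15      0.267
E          13       15      0.267
F          18       15      0.600
Sum = 3.87
df = 5. Since 3.87 < 9.236, we do not reject H₀.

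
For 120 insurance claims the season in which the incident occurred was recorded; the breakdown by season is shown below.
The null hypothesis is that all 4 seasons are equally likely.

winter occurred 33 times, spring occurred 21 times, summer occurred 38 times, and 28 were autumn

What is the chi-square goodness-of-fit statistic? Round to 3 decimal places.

Expected count for each of the 4 categories: 120/4 = 30.
winter: (33 − 30)²/30 = 9/30 = 0.3000
spring: (21 − 30)²/30 = 81/30 = 2.7000
summer: (38 − 30)²/30 = 64/30 = 2.1333
autumn: (28 − 30)²/30 = 4/30 = 0.1333
Sum = 5.267

5.267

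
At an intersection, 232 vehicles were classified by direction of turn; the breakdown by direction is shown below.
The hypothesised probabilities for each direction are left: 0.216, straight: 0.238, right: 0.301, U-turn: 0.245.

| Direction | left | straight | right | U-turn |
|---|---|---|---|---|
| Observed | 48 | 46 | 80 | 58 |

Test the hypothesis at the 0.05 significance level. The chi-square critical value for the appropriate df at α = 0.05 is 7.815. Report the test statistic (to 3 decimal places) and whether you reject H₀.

3.131; do not reject

Expected counts E_i = n·p_i: 232×0.216 = 50.112, 232×0.238 = 55.216, 232×0.301 = 69.832, 232×0.245 = 56.84.
cat           O        E   (O−E)²/E
left         48   50.112     0.0890
straight     46   55.216     1.5382
right        80   69.832     1.4805
U-turn       58    56.84     0.0237
Sum = 3.131
df = 3. Since 3.131 < 7.815, we do not reject H₀.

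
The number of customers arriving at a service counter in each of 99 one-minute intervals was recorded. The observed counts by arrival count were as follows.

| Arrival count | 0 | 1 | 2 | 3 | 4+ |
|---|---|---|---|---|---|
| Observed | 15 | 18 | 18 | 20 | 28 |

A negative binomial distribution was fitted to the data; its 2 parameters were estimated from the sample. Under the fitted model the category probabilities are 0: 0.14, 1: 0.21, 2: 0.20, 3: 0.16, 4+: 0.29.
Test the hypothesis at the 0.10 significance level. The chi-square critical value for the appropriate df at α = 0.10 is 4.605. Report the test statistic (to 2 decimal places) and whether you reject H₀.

Expected counts E_i = n·p_i: 99×0.14 = 13.86, 99×0.21 = 20.79, 99×0.20 = 19.8, 99×0.16 = 15.84, 99×0.29 = 28.71.
χ² = (15−13.86)²/13.86 + (18−20.79)²/20.79 + (18−19.8)²/19.8 + (20−15.84)²/15.84 + (28−28.71)²/28.71
   = 0.094 + 0.374 + 0.164 + 1.093 + 0.018
Sum = 1.74
df = 2. Since 1.74 < 4.605, we do not reject H₀.

1.74; do not reject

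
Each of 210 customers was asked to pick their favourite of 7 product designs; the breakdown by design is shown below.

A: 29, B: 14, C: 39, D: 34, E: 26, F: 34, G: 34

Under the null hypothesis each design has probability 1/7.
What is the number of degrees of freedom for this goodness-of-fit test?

There are k = 7 categories and no parameters were estimated from the data, so df = 7 − 1 = 6.

6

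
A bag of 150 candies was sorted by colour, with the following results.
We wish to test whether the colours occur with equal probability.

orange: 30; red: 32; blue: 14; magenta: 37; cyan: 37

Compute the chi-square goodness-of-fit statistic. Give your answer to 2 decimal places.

Under H₀ each category has probability 1/5, so each expected count is 150/5 = 30.
cat          O        E   (O−E)²/E
orange      30       30      0.000
red         32       30      0.133
blue        14       30      8.533
magenta     37       30      1.633
cyan        37       30      1.633
Sum = 11.93

11.93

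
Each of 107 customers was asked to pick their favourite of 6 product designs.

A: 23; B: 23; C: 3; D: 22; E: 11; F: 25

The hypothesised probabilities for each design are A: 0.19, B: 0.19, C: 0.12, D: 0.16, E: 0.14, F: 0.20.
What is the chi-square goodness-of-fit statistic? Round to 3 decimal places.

11.296

Expected counts E_i = n·p_i: 107×0.19 = 20.33, 107×0.19 = 20.33, 107×0.12 = 12.84, 107×0.16 = 17.12, 107×0.14 = 14.98, 107×0.20 = 21.4.
χ² = (23−20.33)²/20.33 + (23−20.33)²/20.33 + (3−12.84)²/12.84 + (22−17.12)²/17.12 + (11−14.98)²/14.98 + (25−21.4)²/21.4
   = 0.3507 + 0.3507 + 7.5409 + 1.3910 + 1.0574 + 0.6056
Sum = 11.296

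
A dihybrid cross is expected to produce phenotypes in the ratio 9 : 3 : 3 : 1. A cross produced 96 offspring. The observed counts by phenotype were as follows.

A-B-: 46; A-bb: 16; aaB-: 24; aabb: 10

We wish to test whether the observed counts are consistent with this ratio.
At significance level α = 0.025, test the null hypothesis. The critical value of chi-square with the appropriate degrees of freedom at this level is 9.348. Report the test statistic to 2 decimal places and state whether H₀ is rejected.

Ratio total = 16. Expected counts: 96×9/16 = 54, 96×3/16 = 18, 96×3/16 = 18, 96×1/16 = 6.
χ² = (46−54)²/54 + (16−18)²/18 + (24−18)²/18 + (10−6)²/6
   = 1.185 + 0.222 + 2.000 + 2.667
Sum = 6.07
df = 3. Since 6.07 < 9.348, we do not reject H₀.

6.07; do not reject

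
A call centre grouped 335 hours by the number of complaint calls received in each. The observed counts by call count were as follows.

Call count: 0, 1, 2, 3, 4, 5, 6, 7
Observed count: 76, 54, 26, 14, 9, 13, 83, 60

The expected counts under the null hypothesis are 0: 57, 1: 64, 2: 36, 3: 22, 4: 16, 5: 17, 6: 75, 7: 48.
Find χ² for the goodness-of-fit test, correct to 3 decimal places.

0: (76 − 57)²/57 = 361/57 = 6.3333
1: (54 − 64)²/64 = 100/64 = 1.5625
2: (26 − 36)²/36 = 100/36 = 2.7778
3: (14 − 22)²/22 = 64/22 = 2.9091
4: (9 − 16)²/16 = 49/16 = 3.0625
5: (13 − 17)²/17 = 16/17 = 0.9412
6: (83 − 75)²/75 = 64/75 = 0.8533
7: (60 − 48)²/48 = 144/48 = 3.0000
Sum = 21.440

21.440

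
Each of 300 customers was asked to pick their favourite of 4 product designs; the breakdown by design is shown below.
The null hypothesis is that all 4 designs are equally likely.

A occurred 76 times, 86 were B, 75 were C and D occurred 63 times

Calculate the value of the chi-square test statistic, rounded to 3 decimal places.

3.547

Expected count for each of the 4 categories: 300/4 = 75.
χ² = (76−75)²/75 + (86−75)²/75 + (75−75)²/75 + (63−75)²/75
   = 0.0133 + 1.6133 + 0.0000 + 1.9200
Sum = 3.547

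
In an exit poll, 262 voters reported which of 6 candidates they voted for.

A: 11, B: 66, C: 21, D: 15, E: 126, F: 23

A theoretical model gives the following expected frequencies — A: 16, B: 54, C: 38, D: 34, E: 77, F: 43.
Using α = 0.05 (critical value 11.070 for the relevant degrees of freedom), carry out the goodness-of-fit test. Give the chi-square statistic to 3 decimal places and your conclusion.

A: (11 − 16)²/16 = 25/16 = 1.5625
B: (66 − 54)²/54 = 144/54 = 2.6667
C: (21 − 38)²/38 = 289/38 = 7.6053
D: (15 − 34)²/34 = 361/34 = 10.6176
E: (126 − 77)²/77 = 2401/77 = 31.1818
F: (23 − 43)²/43 = 400/43 = 9.3023
Sum = 62.936
df = 5. Since 62.936 > 11.070, we reject H₀.

62.936; reject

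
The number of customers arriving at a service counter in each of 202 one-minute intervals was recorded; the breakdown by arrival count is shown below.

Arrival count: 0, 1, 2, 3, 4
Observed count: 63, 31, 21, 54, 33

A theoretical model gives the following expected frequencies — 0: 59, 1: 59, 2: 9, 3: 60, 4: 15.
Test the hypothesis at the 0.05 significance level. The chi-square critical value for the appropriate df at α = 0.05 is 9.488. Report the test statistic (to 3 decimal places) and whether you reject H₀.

51.759; reject

χ² = (63−59)²/59 + (31−59)²/59 + (21−9)²/9 + (54−60)²/60 + (33−15)²/15
   = 0.2712 + 13.2881 + 16.0000 + 0.6000 + 21.6000
Sum = 51.759
df = 4. Since 51.759 > 9.488, we reject H₀.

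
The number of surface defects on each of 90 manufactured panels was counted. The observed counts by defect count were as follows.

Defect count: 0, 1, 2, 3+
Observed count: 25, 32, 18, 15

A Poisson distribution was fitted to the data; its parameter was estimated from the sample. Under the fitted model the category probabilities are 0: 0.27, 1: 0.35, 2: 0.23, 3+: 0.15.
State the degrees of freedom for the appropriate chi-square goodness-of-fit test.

2

There are k = 4 categories and 1 parameter estimated from the data, so df = 4 − 1 − 1 = 2.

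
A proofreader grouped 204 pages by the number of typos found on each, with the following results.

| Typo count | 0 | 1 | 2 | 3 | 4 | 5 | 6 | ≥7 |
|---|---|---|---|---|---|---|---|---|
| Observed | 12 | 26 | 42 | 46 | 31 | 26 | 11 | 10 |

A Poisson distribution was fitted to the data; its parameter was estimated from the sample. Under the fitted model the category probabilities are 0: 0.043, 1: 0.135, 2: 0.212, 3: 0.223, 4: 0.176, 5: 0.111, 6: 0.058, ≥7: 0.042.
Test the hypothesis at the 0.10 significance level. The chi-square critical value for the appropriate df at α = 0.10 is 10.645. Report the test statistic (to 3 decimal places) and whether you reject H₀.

Expected counts E_i = n·p_i: 204×0.043 = 8.772, 204×0.135 = 27.54, 204×0.212 = 43.248, 204×0.223 = 45.492, 204×0.176 = 35.904, 204×0.111 = 22.644, 204×0.058 = 11.832, 204×0.042 = 8.568.
cat         O        E   (O−E)²/E
0          12    8.772     1.1879
1          26    27.54     0.0861
2          42   43.248     0.0360
3          46   45.492     0.0057
4          31   35.904     0.6698
5          26   22.644     0.4974
6          11   11.832     0.0585
≥7         10    8.568     0.2393
Sum = 2.781
df = 6. Since 2.781 < 10.645, we do not reject H₀.

2.781; do not reject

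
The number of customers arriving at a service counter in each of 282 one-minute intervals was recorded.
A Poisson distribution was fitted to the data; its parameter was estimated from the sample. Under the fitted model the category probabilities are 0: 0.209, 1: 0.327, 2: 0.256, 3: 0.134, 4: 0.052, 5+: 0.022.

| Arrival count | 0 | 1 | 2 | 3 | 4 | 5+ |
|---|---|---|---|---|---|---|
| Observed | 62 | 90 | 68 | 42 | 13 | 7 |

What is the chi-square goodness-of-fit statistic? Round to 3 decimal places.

1.216

Expected counts E_i = n·p_i: 282×0.209 = 58.938, 282×0.327 = 92.214, 282×0.256 = 72.192, 282×0.134 = 37.788, 282×0.052 = 14.664, 282×0.022 = 6.204.
0: (62 − 58.938)²/58.938 = 9.375844/58.938 = 0.1591
1: (90 − 92.214)²/92.214 = 4.901796/92.214 = 0.0532
2: (68 − 72.192)²/72.192 = 17.572864/72.192 = 0.2434
3: (42 − 37.788)²/37.788 = 17.740944/37.788 = 0.4695
4: (13 − 14.664)²/14.664 = 2.768896/14.664 = 0.1888
5+: (7 − 6.204)²/6.204 = 0.633616/6.204 = 0.1021
Sum = 1.216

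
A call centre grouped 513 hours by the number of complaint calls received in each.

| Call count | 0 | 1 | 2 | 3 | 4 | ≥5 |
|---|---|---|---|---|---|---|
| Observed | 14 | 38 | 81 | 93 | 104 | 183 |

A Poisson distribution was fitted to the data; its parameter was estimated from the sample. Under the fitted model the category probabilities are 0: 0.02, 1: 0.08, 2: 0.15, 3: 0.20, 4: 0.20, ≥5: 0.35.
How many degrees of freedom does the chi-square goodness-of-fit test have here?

There are k = 6 categories and 1 parameter estimated from the data, so df = 6 − 1 − 1 = 4.

4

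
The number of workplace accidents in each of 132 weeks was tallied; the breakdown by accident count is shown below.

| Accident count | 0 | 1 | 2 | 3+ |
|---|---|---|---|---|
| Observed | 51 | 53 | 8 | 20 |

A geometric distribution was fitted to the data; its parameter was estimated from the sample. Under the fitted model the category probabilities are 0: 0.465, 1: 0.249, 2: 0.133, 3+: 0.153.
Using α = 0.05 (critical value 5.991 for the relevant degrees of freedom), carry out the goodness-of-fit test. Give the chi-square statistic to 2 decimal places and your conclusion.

Expected counts E_i = n·p_i: 132×0.465 = 61.38, 132×0.249 = 32.868, 132×0.133 = 17.556, 132×0.153 = 20.196.
cat         O        E   (O−E)²/E
0          51    61.38      1.755
1          53   32.868     12.331
2           8   17.556      5.201
3+         20   20.196      0.002
Sum = 19.29
df = 2. Since 19.29 > 5.991, we reject H₀.

19.29; reject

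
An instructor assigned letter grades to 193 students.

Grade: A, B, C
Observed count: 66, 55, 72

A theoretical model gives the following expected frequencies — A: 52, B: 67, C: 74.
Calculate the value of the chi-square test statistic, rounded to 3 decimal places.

χ² = (66−52)²/52 + (55−67)²/67 + (72−74)²/74
   = 3.7692 + 2.1493 + 0.0541
Sum = 5.973

5.973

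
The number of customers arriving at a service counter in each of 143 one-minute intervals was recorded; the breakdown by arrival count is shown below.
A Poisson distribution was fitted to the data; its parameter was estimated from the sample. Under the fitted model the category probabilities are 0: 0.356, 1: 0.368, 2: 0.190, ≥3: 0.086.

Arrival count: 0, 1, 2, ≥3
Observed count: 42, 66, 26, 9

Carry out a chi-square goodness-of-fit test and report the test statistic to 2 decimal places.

Expected counts E_i = n·p_i: 143×0.356 = 50.908, 143×0.368 = 52.624, 143×0.190 = 27.17, 143×0.086 = 12.298.
cat         O        E   (O−E)²/E
0          42   50.908      1.559
1          66   52.624      3.400
2          26    27.17      0.050
≥3          9   12.298      0.884
Sum = 5.89

5.89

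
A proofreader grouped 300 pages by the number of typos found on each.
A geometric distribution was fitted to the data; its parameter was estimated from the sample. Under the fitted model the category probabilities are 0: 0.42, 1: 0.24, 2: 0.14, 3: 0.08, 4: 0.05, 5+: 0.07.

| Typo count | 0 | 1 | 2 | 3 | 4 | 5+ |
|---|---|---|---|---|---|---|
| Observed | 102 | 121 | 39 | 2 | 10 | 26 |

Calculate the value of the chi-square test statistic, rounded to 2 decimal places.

Expected counts E_i = n·p_i: 300×0.42 = 126, 300×0.24 = 72, 300×0.14 = 42, 300×0.08 = 24, 300×0.05 = 15, 300×0.07 = 21.
cat         O        E   (O−E)²/E
0         102      126      4.571
1         121       72     33.347
2          39       42      0.214
3           2       24     20.167
4          10       15      1.667
5+         26       21      1.190
Sum = 61.16

61.16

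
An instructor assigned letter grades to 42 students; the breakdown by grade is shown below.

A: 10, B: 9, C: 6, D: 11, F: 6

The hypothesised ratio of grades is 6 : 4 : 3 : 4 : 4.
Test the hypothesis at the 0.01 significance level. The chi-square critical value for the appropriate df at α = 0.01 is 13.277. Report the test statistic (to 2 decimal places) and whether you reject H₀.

Ratio total = 21. Expected counts: 42×6/21 = 12, 42×4/21 = 8, 42×3/21 = 6, 42×4/21 = 8, 42×4/21 = 8.
cat         O        E   (O−E)²/E
A          10       12      0.333
B           9        8      0.125
C           6        6      0.000
D          11        8      1.125
F           6        8      0.500
Sum = 2.08
df = 4. Since 2.08 < 13.277, we do not reject H₀.

2.08; do not reject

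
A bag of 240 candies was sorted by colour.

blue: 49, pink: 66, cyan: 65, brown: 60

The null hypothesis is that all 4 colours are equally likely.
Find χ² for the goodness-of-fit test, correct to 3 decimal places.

3.033

Expected count for each of the 4 categories: 240/4 = 60.
blue: (49 − 60)²/60 = 121/60 = 2.0167
pink: (66 − 60)²/60 = 36/60 = 0.6000
cyan: (65 − 60)²/60 = 25/60 = 0.4167
brown: (60 − 60)²/60 = 0/60 = 0.0000
Sum = 3.033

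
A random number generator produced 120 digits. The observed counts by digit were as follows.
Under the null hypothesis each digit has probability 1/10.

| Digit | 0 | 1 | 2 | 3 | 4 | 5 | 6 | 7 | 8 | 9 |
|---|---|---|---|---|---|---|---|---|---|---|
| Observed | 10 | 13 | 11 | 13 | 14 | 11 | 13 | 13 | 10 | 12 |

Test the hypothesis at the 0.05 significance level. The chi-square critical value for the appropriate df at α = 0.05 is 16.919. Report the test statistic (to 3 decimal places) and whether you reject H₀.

Under H₀ each category has probability 1/10, so each expected count is 120/10 = 12.
0: (10 − 12)²/12 = 4/12 = 0.3333
1: (13 − 12)²/12 = 1/12 = 0.0833
2: (11 − 12)²/12 = 1/12 = 0.0833
3: (13 − 12)²/12 = 1/12 = 0.0833
4: (14 − 12)²/12 = 4/12 = 0.3333
5: (11 − 12)²/12 = 1/12 = 0.0833
6: (13 − 12)²/12 = 1/12 = 0.0833
7: (13 − 12)²/12 = 1/12 = 0.0833
8: (10 − 12)²/12 = 4/12 = 0.3333
9: (12 − 12)²/12 = 0/12 = 0.0000
Sum = 1.500
df = 9. Since 1.500 < 16.919, we do not reject H₀.

1.500; do not reject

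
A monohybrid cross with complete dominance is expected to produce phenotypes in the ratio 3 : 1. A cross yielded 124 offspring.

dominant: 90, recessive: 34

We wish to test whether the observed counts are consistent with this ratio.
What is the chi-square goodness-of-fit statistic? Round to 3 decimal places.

Ratio total = 4. Expected counts: 124×3/4 = 93, 124×1/4 = 31.
χ² = (90−93)²/93 + (34−31)²/31
   = 0.0968 + 0.2903
Sum = 0.387

0.387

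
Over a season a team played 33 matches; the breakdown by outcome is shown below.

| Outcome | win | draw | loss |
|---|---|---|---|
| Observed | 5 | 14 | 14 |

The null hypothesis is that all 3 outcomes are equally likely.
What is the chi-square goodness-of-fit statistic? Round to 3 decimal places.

Expected count for each of the 3 categories: 33/3 = 11.
win: (5 − 11)²/11 = 36/11 = 3.2727
draw: (14 − 11)²/11 = 9/11 = 0.8182
loss: (14 − 11)²/11 = 9/11 = 0.8182
Sum = 4.909

4.909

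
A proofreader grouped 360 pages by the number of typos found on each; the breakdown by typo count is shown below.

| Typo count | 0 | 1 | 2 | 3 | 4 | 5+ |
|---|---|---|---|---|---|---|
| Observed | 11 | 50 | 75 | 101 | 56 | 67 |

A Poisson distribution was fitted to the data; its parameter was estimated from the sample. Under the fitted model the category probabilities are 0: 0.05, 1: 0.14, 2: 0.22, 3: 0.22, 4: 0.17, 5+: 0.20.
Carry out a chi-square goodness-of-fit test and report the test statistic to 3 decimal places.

9.738

Expected counts E_i = n·p_i: 360×0.05 = 18, 360×0.14 = 50.4, 360×0.22 = 79.2, 360×0.22 = 79.2, 360×0.17 = 61.2, 360×0.20 = 72.
0: (11 − 18)²/18 = 49/18 = 2.7222
1: (50 − 50.4)²/50.4 = 0.16/50.4 = 0.0032
2: (75 − 79.2)²/79.2 = 17.64/79.2 = 0.2227
3: (101 − 79.2)²/79.2 = 475.24/79.2 = 6.0005
4: (56 − 61.2)²/61.2 = 27.04/61.2 = 0.4418
5+: (67 − 72)²/72 = 25/72 = 0.3472
Sum = 9.738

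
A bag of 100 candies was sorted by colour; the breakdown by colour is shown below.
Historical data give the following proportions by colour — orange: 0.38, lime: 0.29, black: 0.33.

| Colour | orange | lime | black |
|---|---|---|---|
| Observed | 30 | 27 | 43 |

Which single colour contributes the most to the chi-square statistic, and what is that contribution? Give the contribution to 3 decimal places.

black, 3.030

Expected counts E_i = n·p_i: 100×0.38 = 38, 100×0.29 = 29, 100×0.33 = 33.
orange: (30 − 38)²/38 = 64/38 = 1.6842
lime: (27 − 29)²/29 = 4/29 = 0.1379
black: (43 − 33)²/33 = 100/33 = 3.0303
The largest term is for black: 3.030.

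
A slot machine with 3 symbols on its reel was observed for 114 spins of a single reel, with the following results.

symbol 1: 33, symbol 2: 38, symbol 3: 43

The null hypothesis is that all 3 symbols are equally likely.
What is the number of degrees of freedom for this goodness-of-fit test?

There are k = 3 categories and no parameters were estimated from the data, so df = 3 − 1 = 2.

2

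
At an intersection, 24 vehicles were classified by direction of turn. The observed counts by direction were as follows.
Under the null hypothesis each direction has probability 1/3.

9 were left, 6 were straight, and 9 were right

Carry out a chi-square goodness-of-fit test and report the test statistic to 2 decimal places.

Expected count for each of the 3 categories: 24/3 = 8.
χ² = (9−8)²/8 + (6−8)²/8 + (9−8)²/8
   = 0.125 + 0.500 + 0.125
Sum = 0.75

0.75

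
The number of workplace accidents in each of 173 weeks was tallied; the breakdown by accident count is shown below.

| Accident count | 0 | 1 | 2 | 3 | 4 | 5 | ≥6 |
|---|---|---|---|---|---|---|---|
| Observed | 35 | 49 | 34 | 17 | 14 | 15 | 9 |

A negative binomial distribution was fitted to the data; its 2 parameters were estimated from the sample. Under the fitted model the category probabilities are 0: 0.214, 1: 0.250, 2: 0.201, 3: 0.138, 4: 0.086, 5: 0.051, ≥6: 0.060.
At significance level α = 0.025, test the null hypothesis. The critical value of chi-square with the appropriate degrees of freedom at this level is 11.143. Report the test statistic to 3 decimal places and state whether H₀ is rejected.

7.431; do not reject

Expected counts E_i = n·p_i: 173×0.214 = 37.022, 173×0.250 = 43.25, 173×0.201 = 34.773, 173×0.138 = 23.874, 173×0.086 = 14.878, 173×0.051 = 8.823, 173×0.060 = 10.38.
χ² = (35−37.022)²/37.022 + (49−43.25)²/43.25 + (34−34.773)²/34.773 + (17−23.874)²/23.874 + (14−14.878)²/14.878 + (15−8.823)²/8.823 + (9−10.38)²/10.38
   = 0.1104 + 0.7645 + 0.0172 + 1.9792 + 0.0518 + 4.3245 + 0.1835
Sum = 7.431
df = 4. Since 7.431 < 11.143, we do not reject H₀.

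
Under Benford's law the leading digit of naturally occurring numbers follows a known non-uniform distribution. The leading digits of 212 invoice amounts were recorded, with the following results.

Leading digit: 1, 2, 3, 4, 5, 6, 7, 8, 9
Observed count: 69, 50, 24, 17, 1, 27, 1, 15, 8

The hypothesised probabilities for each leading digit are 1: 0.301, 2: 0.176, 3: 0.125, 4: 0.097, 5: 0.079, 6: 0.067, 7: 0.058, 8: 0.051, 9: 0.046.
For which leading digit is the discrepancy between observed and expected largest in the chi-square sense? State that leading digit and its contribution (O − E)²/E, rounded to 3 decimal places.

Expected counts E_i = n·p_i: 212×0.301 = 63.812, 212×0.176 = 37.312, 212×0.125 = 26.5, 212×0.097 = 20.564, 212×0.079 = 16.748, 212×0.067 = 14.204, 212×0.058 = 12.296, 212×0.051 = 10.812, 212×0.046 = 9.752.
cat         O        E   (O−E)²/E
1          69   63.812     0.4218
2          50   37.312     4.3146
3          24     26.5     0.2358
4          17   20.564     0.6177
5           1   16.748    14.8077
6          27   14.204    11.5276
7           1   12.296    10.3773
8          15   10.812     1.6222
9           8    9.752     0.3148
The largest term is for 5: 14.808.

5, 14.808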